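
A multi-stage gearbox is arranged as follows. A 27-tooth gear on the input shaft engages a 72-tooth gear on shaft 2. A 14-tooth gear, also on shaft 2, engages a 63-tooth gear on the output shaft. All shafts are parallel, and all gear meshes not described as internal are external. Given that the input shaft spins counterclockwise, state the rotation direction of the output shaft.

the input shaft → shaft 2: external mesh, 1 reversal → CW.
shaft 2 → the output shaft: external mesh, 1 reversal → CCW.
2 reversals in total — an even number — so the output shaft turns the same way as the input shaft.

counterclockwise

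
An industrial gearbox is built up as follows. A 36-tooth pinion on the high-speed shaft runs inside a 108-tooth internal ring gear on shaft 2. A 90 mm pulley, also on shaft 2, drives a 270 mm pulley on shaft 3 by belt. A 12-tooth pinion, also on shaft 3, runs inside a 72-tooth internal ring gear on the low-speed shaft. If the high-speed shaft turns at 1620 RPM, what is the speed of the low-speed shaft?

30 RPM

the high-speed shaft → shaft 2 (internal gear, 108/36): 1620 ÷ 3 = 540 RPM
shaft 2 → shaft 3 (belt, 270/90): 540 ÷ 3 = 180 RPM
shaft 3 → the low-speed shaft (internal gear, 72/12): 180 ÷ 6 = 30 RPM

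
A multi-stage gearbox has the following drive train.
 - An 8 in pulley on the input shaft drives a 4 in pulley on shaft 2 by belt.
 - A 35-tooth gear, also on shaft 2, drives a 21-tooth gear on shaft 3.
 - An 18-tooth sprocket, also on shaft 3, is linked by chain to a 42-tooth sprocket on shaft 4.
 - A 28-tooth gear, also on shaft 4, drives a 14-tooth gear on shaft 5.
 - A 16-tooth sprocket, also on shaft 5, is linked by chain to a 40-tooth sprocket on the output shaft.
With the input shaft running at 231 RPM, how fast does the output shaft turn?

belt 4/8 = 0.5 → 231/0.5 = 462 RPM
gear mesh 21/35 = 0.6 → 462/0.6 = 770 RPM
chain 42/18 = 2.3333 → 770/2.3333 = 330 RPM
gear mesh 14/28 = 0.5 → 330/0.5 = 660 RPM
chain 40/16 = 2.5 → 660/2.5 = 264 RPM

264 RPM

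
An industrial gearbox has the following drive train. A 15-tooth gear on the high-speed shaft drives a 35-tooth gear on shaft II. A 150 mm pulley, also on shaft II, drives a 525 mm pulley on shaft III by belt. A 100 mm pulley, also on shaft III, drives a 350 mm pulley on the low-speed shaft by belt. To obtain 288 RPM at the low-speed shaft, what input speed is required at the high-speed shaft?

8232 RPM

Overall ratio R = 2.3333 × 3.5 × 3.5 = 28.583.
Required input speed = output speed × R = 288 × 28.583 = 8232 RPM.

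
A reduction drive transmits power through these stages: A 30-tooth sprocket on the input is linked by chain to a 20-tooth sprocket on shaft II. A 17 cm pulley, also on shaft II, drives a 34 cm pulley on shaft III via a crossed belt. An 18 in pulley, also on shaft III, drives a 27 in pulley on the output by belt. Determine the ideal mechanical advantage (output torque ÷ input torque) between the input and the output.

2

Each stage contributes driven/driver: chain 20/30 = 0.66667, belt 34/17 = 2, belt 27/18 = 1.5.
Overall: 0.66667 × 2 × 1.5 = 2.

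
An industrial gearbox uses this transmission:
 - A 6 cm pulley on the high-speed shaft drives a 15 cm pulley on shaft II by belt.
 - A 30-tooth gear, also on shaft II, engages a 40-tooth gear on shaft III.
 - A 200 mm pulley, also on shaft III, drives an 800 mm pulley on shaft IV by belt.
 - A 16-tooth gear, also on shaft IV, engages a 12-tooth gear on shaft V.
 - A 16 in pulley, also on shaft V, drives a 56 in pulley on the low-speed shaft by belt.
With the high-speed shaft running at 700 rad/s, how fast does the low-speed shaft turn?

20 rad/s

Belt: ratio = 15/6 = 2.5, so shaft II turns at 700 / 2.5 = 280 rad/s.
Gear mesh: ratio = 40/30 = 1.3333, so shaft III turns at 280 / 1.3333 = 210 rad/s.
Belt: ratio = 800/200 = 4, so shaft IV turns at 210 / 4 = 52.5 rad/s.
Gear mesh: ratio = 12/16 = 0.75, so shaft V turns at 52.5 / 0.75 = 70 rad/s.
Belt: ratio = 56/16 = 3.5, so the low-speed shaft turns at 70 / 3.5 = 20 rad/s.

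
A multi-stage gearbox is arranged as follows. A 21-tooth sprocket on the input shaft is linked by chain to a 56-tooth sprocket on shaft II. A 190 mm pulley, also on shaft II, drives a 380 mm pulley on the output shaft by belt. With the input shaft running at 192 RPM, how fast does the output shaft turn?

36 RPM

Chain: ratio = 56/21 = 2.6667, so shaft II turns at 192 / 2.6667 = 72 RPM.
Belt: ratio = 380/190 = 2, so the output shaft turns at 72 / 2 = 36 RPM.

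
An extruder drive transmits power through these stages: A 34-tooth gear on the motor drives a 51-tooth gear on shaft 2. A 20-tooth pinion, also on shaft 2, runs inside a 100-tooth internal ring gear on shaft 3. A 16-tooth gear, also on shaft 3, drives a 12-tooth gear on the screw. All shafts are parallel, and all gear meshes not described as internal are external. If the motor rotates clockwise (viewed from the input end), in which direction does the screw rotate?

the motor → shaft 2: external mesh, 1 reversal → CCW.
shaft 2 → shaft 3: internal mesh, same direction → CCW.
shaft 3 → the screw: external mesh, 1 reversal → CW.
2 reversals in total — an even number — so the screw turns the same way as the motor.

clockwise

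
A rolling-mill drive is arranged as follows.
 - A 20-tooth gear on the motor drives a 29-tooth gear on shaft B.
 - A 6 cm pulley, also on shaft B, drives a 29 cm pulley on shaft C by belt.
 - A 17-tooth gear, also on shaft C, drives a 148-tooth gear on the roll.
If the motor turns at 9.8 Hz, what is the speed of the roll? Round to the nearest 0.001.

0.161 Hz

the motor → shaft B (gear mesh, 29/20): 9.8 ÷ 1.45 = 6.7586 Hz
shaft B → shaft C (belt, 29/6): 6.7586 ÷ 4.8333 = 1.3983 Hz
shaft C → the roll (gear mesh, 148/17): 1.3983 ÷ 8.7059 = 0.16062 Hz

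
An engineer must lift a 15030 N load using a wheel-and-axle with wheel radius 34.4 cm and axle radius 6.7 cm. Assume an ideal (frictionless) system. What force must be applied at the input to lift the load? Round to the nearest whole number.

2927 N

Wheel-and-axle MA = R/r = 34.4/6.7 = 5.1343.
Effort = load / MA = 15030 / 5.1343 = 2927.4 N.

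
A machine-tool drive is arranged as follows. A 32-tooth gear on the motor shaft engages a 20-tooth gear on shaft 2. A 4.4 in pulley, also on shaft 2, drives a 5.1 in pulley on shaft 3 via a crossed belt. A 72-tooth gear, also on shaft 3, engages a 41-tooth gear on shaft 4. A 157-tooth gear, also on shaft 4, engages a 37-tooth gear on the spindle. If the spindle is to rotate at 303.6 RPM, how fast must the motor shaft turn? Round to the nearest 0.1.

29.5 RPM

Overall ratio R = 0.625 × 1.1591 × 0.56944 × 0.23567 = 0.097219.
Required input speed = output speed × R = 303.6 × 0.097219 = 29.516 RPM.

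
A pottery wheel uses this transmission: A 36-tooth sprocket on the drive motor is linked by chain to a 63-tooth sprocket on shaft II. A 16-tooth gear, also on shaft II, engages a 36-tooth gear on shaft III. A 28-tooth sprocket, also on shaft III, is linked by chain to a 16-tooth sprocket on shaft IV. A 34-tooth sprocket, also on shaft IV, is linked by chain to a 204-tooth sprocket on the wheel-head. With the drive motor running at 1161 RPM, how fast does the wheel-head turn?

86 RPM

Chain: ratio = 63/36 = 1.75, so shaft II turns at 1161 / 1.75 = 663.43 RPM.
Gear mesh: ratio = 36/16 = 2.25, so shaft III turns at 663.43 / 2.25 = 294.86 RPM.
Chain: ratio = 16/28 = 0.57143, so shaft IV turns at 294.86 / 0.57143 = 516 RPM.
Chain: ratio = 204/34 = 6, so the wheel-head turns at 516 / 6 = 86 RPM.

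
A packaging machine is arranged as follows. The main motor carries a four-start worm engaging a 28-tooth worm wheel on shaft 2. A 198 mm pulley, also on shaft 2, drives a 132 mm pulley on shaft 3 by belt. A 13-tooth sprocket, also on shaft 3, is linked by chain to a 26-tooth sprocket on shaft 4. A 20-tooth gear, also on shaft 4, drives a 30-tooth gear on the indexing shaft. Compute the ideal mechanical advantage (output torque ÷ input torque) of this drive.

Each stage contributes driven/driver: worm 28/4 = 7, belt 132/198 = 0.66667, chain 26/13 = 2, gear mesh 30/20 = 1.5.
Overall: 7 × 0.66667 × 2 × 1.5 = 14.

14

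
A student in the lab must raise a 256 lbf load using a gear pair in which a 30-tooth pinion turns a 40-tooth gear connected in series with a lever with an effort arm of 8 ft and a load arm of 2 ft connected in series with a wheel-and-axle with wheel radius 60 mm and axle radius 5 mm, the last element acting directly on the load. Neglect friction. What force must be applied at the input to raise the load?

Gear pair MA = 40/30 = 1.3333.
Lever MA = effort arm / load arm = 8/2 = 4.
Wheel-and-axle MA = R/r = 60/5 = 12.
Combined ideal MA = 1.3333 × 4 × 12 = 64.
Effort = load / MA = 256 / 64 = 4 lbf.

4 lbf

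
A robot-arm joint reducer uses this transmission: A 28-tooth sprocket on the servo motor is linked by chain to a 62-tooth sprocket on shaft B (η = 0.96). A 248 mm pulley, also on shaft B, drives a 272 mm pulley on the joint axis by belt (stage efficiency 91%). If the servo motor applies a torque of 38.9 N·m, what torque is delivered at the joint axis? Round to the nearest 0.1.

chain 62/28 = 2.2143 → τ = 38.9·2.2143·0.96 = 82.69 N·m
belt 272/248 = 1.0968 → τ = 82.69·1.0968·0.91 = 82.53 N·m

82.5 N·m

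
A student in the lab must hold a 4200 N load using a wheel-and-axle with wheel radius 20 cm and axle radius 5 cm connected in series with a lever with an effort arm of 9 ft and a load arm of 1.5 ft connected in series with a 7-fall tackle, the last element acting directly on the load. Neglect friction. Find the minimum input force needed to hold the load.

25 N

Wheel-and-axle MA = R/r = 20/5 = 4.
Lever MA = effort arm / load arm = 9/1.5 = 6.
Block-and-tackle MA = number of supporting rope parts = 7.
Combined ideal MA = 4 × 6 × 7 = 168.
Effort = load / MA = 4200 / 168 = 25 N.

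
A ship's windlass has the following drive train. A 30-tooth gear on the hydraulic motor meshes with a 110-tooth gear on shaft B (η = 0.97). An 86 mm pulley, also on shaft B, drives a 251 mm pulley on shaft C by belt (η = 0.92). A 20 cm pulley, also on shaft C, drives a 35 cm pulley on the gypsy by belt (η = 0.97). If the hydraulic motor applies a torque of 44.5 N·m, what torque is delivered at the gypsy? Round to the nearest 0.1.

721.4 N·m

After the gear mesh (110/30): 44.5 × 3.6667 × 0.97 = 158.27 N·m
After the belt (251/86): 158.27 × 2.9186 × 0.92 = 424.98 N·m
After the belt (35/20): 424.98 × 1.75 × 0.97 = 721.4 N·m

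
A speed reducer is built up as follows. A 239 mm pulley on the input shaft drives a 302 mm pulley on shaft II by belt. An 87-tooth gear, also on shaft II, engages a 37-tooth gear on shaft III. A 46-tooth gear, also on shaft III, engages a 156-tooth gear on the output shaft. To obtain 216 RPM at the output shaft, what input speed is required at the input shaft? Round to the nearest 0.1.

393.7 RPM

Overall ratio R = 1.2636 × 0.42529 × 3.3913 = 1.8225.
Required input speed = output speed × R = 216 × 1.8225 = 393.65 RPM.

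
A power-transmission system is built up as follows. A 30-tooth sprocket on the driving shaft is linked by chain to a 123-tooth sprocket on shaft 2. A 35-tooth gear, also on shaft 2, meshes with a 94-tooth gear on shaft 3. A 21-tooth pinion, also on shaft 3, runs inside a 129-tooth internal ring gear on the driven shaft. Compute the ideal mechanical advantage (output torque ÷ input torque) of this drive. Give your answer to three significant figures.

Each stage contributes driven/driver: chain 123/30 = 4.1, gear mesh 94/35 = 2.6857, internal gear 129/21 = 6.1429.
Overall: 4.1 × 2.6857 × 6.1429 = 67.642.

67.6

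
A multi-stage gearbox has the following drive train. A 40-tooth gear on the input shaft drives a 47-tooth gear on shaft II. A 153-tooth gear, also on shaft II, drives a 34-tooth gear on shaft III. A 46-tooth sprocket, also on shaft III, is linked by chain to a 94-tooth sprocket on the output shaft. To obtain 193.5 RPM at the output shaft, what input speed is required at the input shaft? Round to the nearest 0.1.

Overall ratio R = 1.175 × 0.22222 × 2.0435 = 0.53357.
Required input speed = output speed × R = 193.5 × 0.53357 = 103.25 RPM.

103.2 RPM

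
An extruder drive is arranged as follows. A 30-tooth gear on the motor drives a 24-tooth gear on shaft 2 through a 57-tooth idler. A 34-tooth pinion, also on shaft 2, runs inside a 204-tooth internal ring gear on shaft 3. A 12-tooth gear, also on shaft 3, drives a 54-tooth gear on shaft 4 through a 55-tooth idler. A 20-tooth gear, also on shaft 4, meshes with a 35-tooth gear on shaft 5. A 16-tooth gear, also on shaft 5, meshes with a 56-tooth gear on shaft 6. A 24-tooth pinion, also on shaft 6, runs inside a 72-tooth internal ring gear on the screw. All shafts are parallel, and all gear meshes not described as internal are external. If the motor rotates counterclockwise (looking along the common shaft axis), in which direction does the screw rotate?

counterclockwise

the motor → shaft 2: driver → idler → driven is 2 external meshes, 2 reversals → CCW.
shaft 2 → shaft 3: internal mesh, same direction → CCW.
shaft 3 → shaft 4: driver → idler → driven is 2 external meshes, 2 reversals → CCW.
shaft 4 → shaft 5: external mesh, 1 reversal → CW.
shaft 5 → shaft 6: external mesh, 1 reversal → CCW.
shaft 6 → the screw: internal mesh, same direction → CCW.
6 reversals in total — an even number — so the screw turns the same way as the motor.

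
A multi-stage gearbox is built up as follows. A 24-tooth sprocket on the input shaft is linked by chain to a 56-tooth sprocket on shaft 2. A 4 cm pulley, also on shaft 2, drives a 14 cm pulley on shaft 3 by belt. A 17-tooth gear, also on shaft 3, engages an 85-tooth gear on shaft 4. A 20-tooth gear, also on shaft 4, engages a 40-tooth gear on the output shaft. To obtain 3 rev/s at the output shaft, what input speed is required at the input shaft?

245 rev/s

Overall ratio R = 2.3333 × 3.5 × 5 × 2 = 81.667.
Required input speed = output speed × R = 3 × 81.667 = 245 rev/s.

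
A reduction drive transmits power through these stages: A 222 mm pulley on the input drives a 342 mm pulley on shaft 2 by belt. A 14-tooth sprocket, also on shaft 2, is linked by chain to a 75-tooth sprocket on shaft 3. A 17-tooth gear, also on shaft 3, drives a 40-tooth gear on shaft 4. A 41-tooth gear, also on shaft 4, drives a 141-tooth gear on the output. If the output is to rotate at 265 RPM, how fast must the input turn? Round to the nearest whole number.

Overall ratio R = 1.5405 × 5.3571 × 2.3529 × 3.439 = 66.781.
Required input speed = output speed × R = 265 × 66.781 = 17697 RPM.

17697 RPM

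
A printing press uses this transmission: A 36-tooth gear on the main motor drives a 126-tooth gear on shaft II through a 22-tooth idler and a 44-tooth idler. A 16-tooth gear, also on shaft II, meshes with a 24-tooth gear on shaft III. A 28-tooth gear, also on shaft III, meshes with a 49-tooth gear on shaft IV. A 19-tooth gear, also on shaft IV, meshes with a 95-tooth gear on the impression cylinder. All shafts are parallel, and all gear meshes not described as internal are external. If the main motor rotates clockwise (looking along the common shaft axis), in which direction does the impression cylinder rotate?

the main motor → shaft II: driver → idler → idler → driven is 3 external meshes, 3 reversals → CCW.
shaft II → shaft III: external mesh, 1 reversal → CW.
shaft III → shaft IV: external mesh, 1 reversal → CCW.
shaft IV → the impression cylinder: external mesh, 1 reversal → CW.
6 reversals in total — an even number — so the impression cylinder turns the same way as the main motor.

clockwise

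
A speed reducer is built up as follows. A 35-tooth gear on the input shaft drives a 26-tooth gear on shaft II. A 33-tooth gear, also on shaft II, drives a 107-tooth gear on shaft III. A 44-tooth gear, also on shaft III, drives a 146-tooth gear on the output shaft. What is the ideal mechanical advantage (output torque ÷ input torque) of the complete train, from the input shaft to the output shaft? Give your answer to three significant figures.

Each stage contributes driven/driver: gear mesh 26/35 = 0.74286, gear mesh 107/33 = 3.2424, gear mesh 146/44 = 3.3182.
Overall: 0.74286 × 3.2424 × 3.3182 = 7.9924.

7.99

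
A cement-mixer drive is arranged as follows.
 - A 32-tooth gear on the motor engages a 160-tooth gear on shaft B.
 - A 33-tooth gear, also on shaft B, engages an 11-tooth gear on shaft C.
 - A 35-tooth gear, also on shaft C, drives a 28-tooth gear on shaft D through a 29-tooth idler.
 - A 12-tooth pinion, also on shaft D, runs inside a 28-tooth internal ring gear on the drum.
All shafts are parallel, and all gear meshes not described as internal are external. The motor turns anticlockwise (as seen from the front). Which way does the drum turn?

anticlockwise

the motor → shaft B: external mesh, 1 reversal → CW.
shaft B → shaft C: external mesh, 1 reversal → CCW.
shaft C → shaft D: driver → idler → driven is 2 external meshes, 2 reversals → CCW.
shaft D → the drum: internal mesh, same direction → CCW.
4 reversals in total — an even number — so the drum turns the same way as the motor.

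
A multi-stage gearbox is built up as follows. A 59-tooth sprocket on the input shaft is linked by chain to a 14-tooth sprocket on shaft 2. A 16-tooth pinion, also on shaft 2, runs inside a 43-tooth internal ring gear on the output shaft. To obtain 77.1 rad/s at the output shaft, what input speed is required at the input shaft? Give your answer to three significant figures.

Overall ratio R = 0.23729 × 2.6875 = 0.63771.
Required input speed = output speed × R = 77.1 × 0.63771 = 49.168 rad/s.

49.2 rad/s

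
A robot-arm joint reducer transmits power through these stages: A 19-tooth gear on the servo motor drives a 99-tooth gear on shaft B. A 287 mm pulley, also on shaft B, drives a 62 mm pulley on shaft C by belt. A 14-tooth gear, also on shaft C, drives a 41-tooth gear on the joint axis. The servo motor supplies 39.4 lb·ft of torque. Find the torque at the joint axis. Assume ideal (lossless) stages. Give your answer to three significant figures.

130 lb·ft

After the gear mesh (99/19): 39.4 × 5.2105 = 205.29 lb·ft
After the belt (62/287): 205.29 × 0.21603 = 44.349 lb·ft
After the gear mesh (41/14): 44.349 × 2.9286 = 129.88 lb·ft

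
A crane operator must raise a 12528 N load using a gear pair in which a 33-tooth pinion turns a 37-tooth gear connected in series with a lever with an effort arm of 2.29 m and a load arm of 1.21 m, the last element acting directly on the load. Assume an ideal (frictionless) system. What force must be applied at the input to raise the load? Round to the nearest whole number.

5904 N

Gear pair MA = 37/33 = 1.1212.
Lever MA = effort arm / load arm = 2.29/1.21 = 1.8926.
Combined ideal MA = 1.1212 × 1.8926 = 2.122.
Effort = load / MA = 12528 / 2.122 = 5904 N.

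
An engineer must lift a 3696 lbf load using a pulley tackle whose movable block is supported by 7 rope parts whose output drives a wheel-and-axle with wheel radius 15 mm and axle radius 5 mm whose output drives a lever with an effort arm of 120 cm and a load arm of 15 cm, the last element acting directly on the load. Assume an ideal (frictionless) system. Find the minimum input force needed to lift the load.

22 lbf

Block-and-tackle MA = number of supporting rope parts = 7.
Wheel-and-axle MA = R/r = 15/5 = 3.
Lever MA = effort arm / load arm = 120/15 = 8.
Combined ideal MA = 7 × 3 × 8 = 168.
Effort = load / MA = 3696 / 168 = 22 lbf.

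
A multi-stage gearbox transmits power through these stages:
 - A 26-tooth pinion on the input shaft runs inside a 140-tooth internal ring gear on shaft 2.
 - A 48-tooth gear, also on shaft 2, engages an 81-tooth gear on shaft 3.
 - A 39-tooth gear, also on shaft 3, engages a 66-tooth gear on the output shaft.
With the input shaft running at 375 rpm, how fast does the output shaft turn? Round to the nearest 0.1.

Internal gear: ratio = 140/26 = 5.3846, so shaft 2 turns at 375 / 5.3846 = 69.643 rpm.
Gear mesh: ratio = 81/48 = 1.6875, so shaft 3 turns at 69.643 / 1.6875 = 41.27 rpm.
Gear mesh: ratio = 66/39 = 1.6923, so the output shaft turns at 41.27 / 1.6923 = 24.387 rpm.

24.4 rpm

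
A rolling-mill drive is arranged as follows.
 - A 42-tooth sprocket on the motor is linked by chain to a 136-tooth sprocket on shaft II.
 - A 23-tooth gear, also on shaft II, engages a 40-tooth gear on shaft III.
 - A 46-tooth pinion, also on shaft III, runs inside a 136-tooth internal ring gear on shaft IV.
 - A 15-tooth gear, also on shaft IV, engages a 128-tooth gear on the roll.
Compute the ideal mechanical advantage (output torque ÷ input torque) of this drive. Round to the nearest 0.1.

Each stage contributes driven/driver: chain 136/42 = 3.2381, gear mesh 40/23 = 1.7391, internal gear 136/46 = 2.9565, gear mesh 128/15 = 8.5333.
Overall: 3.2381 × 1.7391 × 2.9565 × 8.5333 = 142.08.

142.1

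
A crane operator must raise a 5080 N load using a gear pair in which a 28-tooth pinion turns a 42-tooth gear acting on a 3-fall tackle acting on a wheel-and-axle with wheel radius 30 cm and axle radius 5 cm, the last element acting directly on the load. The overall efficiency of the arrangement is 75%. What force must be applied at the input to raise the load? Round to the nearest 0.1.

250.9 N

Gear pair MA = 42/28 = 1.5.
Block-and-tackle MA = number of supporting rope parts = 3.
Wheel-and-axle MA = R/r = 30/5 = 6.
Combined ideal MA = 1.5 × 3 × 6 = 27.
Actual MA = 27 × 0.75 = 20.25.
Effort = load / actual MA = 5080 / 20.25 = 250.86 N.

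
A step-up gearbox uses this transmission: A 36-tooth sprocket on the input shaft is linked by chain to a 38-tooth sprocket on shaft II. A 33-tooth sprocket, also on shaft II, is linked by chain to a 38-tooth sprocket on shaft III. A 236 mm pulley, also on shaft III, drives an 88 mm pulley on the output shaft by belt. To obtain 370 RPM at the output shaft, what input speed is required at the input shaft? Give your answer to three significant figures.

168 RPM

Overall ratio R = 1.0556 × 1.1515 × 0.37288 = 0.45323.
Required input speed = output speed × R = 370 × 0.45323 = 167.7 RPM.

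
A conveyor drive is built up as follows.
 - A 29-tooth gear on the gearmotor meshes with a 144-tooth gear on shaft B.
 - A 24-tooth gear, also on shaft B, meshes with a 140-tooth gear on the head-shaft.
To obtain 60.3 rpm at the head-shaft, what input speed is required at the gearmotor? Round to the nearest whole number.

Overall ratio R = 4.9655 × 5.8333 = 28.966.
Required input speed = output speed × R = 60.3 × 28.966 = 1746.6 rpm.

1747 rpm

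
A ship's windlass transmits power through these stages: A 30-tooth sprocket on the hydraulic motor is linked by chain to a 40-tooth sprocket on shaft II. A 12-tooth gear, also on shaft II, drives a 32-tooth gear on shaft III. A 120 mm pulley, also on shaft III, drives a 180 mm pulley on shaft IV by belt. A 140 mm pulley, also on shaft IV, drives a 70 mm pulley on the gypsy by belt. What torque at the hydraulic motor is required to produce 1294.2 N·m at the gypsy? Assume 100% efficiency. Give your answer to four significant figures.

Overall ratio R = 1.3333 × 2.6667 × 1.5 × 0.5 = 2.6667.
Input torque = output torque / R = 1294.2 / 2.6667 = 485.33 N·m.

485.3 N·m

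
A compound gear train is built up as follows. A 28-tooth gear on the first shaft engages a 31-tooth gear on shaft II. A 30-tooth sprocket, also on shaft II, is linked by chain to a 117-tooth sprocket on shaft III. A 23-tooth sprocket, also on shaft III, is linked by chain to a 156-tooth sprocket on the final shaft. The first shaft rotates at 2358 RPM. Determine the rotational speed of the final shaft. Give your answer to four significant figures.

Gear mesh: ratio = 31/28 = 1.1071, so shaft II turns at 2358 / 1.1071 = 2129.8 RPM.
Chain: ratio = 117/30 = 3.9, so shaft III turns at 2129.8 / 3.9 = 546.1 RPM.
Chain: ratio = 156/23 = 6.7826, so the final shaft turns at 546.1 / 6.7826 = 80.515 RPM.

80.52 RPM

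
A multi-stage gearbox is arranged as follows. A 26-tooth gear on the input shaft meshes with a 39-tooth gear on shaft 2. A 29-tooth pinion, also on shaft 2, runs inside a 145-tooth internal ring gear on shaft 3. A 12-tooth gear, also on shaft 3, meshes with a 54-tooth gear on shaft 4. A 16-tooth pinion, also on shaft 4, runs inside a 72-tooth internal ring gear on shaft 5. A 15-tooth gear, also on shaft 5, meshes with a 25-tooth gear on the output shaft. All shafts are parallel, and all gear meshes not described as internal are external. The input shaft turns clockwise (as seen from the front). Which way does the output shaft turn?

counterclockwise

the input shaft → shaft 2: external mesh, 1 reversal → CCW.
shaft 2 → shaft 3: internal mesh, same direction → CCW.
shaft 3 → shaft 4: external mesh, 1 reversal → CW.
shaft 4 → shaft 5: internal mesh, same direction → CW.
shaft 5 → the output shaft: external mesh, 1 reversal → CCW.
3 reversals in total — an odd number — so the output shaft turns opposite to the input shaft.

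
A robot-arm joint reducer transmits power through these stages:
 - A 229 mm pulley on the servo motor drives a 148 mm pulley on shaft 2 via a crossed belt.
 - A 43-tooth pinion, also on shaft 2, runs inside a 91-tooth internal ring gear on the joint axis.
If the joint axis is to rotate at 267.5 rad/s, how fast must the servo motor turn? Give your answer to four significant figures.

Overall ratio R = 0.64629 × 2.1163 = 1.3677.
Required input speed = output speed × R = 267.5 × 1.3677 = 365.87 rad/s.

365.9 rad/s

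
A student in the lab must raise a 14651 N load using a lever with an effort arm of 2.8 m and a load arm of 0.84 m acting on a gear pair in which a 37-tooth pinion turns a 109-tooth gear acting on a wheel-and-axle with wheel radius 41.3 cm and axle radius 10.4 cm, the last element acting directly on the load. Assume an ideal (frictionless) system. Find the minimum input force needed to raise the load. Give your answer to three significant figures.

Lever MA = effort arm / load arm = 2.8/0.84 = 3.3333.
Gear pair MA = 109/37 = 2.9459.
Wheel-and-axle MA = R/r = 41.3/10.4 = 3.9712.
Combined ideal MA = 3.3333 × 2.9459 × 3.9712 = 38.996.
Effort = load / MA = 14651 / 38.996 = 375.71 N.

376 N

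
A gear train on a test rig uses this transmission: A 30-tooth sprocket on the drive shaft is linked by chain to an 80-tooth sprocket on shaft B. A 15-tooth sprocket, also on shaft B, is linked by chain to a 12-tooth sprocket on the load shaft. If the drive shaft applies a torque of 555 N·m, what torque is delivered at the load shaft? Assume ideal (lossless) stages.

chain 80/30 = 2.6667 → τ = 555·2.6667 = 1480 N·m
chain 12/15 = 0.8 → τ = 1480·0.8 = 1184 N·m

1184 N·m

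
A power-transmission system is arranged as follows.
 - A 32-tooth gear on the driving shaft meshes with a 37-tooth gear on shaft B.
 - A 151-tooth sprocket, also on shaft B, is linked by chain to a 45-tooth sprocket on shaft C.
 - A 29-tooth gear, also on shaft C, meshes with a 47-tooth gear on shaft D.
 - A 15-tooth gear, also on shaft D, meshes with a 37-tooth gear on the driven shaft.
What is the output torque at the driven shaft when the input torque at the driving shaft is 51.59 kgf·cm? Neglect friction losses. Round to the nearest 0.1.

Gear mesh: ratio = 37/32 = 1.1562; torque at shaft B = 51.59 × 1.1562 = 59.651 kgf·cm.
Chain: ratio = 45/151 = 0.29801; torque at shaft C = 59.651 × 0.29801 = 17.777 kgf·cm.
Gear mesh: ratio = 47/29 = 1.6207; torque at shaft D = 17.777 × 1.6207 = 28.811 kgf·cm.
Gear mesh: ratio = 37/15 = 2.4667; torque at the driven shaft = 28.811 × 2.4667 = 71.066 kgf·cm.

71.1 kgf·cm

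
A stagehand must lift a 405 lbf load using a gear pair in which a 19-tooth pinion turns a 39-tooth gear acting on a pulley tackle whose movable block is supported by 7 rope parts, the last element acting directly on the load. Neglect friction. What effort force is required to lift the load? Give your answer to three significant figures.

28.2 lbf

Gear pair MA = 39/19 = 2.0526.
Block-and-tackle MA = number of supporting rope parts = 7.
Combined ideal MA = 2.0526 × 7 = 14.368.
Effort = load / MA = 405 / 14.368 = 28.187 lbf.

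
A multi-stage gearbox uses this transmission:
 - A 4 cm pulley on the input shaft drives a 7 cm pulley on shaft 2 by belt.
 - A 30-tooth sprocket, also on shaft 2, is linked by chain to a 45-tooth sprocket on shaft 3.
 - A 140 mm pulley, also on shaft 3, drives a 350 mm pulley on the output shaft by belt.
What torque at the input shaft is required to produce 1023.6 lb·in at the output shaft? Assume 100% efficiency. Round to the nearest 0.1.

156.0 lb·in

Overall ratio R = 1.75 × 1.5 × 2.5 = 6.5625.
Input torque = output torque / R = 1023.6 / 6.5625 = 155.98 lb·in.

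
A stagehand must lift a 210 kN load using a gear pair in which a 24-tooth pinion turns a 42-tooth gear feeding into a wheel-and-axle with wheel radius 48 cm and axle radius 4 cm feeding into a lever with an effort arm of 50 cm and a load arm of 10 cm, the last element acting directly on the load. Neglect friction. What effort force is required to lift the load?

2 kN

Gear pair MA = 42/24 = 1.75.
Wheel-and-axle MA = R/r = 48/4 = 12.
Lever MA = effort arm / load arm = 50/10 = 5.
Combined ideal MA = 1.75 × 12 × 5 = 105.
Effort = load / MA = 210 / 105 = 2 kN.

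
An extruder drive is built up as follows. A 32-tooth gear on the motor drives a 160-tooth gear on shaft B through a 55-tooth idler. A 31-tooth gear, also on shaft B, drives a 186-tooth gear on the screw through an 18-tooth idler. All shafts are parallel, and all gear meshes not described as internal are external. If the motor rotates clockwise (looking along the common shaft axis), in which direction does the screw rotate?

clockwise

the motor → shaft B: driver → idler → driven is 2 external meshes, 2 reversals → CW.
shaft B → the screw: driver → idler → driven is 2 external meshes, 2 reversals → CW.
4 reversals in total — an even number — so the screw turns the same way as the motor.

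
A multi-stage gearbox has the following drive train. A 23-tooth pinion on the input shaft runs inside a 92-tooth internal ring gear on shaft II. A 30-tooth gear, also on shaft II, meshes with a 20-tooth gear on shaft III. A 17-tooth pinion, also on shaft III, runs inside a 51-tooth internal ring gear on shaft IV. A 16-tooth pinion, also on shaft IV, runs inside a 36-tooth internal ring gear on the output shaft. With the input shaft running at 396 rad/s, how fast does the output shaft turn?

22 rad/s

the input shaft → shaft II (internal gear, 92/23): 396 ÷ 4 = 99 rad/s
shaft II → shaft III (gear mesh, 20/30): 99 ÷ 0.66667 = 148.5 rad/s
shaft III → shaft IV (internal gear, 51/17): 148.5 ÷ 3 = 49.5 rad/s
shaft IV → the output shaft (internal gear, 36/16): 49.5 ÷ 2.25 = 22 rad/s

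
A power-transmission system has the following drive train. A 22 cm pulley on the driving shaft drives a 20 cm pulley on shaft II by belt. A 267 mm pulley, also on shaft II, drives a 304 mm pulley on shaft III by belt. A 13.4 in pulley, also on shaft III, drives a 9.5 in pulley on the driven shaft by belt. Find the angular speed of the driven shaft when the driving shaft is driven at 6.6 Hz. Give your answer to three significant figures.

belt 20/22 = 0.90909 → 6.6/0.90909 = 7.26 Hz
belt 304/267 = 1.1386 → 7.26/1.1386 = 6.3764 Hz
belt 9.5/13.4 = 0.70896 → 6.3764/0.70896 = 8.9941 Hz

8.99 Hz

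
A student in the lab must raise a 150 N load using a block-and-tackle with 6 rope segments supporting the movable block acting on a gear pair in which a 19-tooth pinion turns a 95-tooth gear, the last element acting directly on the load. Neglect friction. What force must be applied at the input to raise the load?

5 N

Block-and-tackle MA = number of supporting rope parts = 6.
Gear pair MA = 95/19 = 5.
Combined ideal MA = 6 × 5 = 30.
Effort = load / MA = 150 / 30 = 5 N.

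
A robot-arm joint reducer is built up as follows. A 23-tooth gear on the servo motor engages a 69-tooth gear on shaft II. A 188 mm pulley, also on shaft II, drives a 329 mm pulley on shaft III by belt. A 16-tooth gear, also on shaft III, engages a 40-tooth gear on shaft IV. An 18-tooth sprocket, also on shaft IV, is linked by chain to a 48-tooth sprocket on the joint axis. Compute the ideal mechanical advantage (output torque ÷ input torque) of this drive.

Each stage contributes driven/driver: gear mesh 69/23 = 3, belt 329/188 = 1.75, gear mesh 40/16 = 2.5, chain 48/18 = 2.6667.
Overall: 3 × 1.75 × 2.5 × 2.6667 = 35.

35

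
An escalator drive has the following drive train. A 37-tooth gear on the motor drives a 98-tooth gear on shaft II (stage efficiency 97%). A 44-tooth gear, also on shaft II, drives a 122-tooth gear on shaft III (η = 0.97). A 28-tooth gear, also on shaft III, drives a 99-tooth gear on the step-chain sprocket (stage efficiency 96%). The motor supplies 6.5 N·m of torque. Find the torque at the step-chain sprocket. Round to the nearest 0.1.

Gear mesh: ratio = 98/37 = 2.6486; torque at shaft II = 6.5 × 2.6486 × 0.97 = 16.7 N·m.
Gear mesh: ratio = 122/44 = 2.7727; torque at shaft III = 16.7 × 2.7727 × 0.97 = 44.915 N·m.
Gear mesh: ratio = 99/28 = 3.5357; torque at the step-chain sprocket = 44.915 × 3.5357 × 0.96 = 152.45 N·m.

152.5 N·m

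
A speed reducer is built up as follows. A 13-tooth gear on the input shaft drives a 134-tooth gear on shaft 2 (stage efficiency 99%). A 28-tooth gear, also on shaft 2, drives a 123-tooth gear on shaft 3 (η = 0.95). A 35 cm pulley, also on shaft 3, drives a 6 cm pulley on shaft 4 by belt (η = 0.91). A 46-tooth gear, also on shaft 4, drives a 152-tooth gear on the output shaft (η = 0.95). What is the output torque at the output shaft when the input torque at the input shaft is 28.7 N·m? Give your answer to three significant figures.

599 N·m

gear mesh 134/13 = 10.308 → τ = 28.7·10.308·0.99 = 292.87 N·m
gear mesh 123/28 = 4.3929 → τ = 292.87·4.3929·0.95 = 1222.2 N·m
belt 6/35 = 0.17143 → τ = 1222.2·0.17143·0.91 = 190.67 N·m
gear mesh 152/46 = 3.3043 → τ = 190.67·3.3043·0.95 = 598.53 N·m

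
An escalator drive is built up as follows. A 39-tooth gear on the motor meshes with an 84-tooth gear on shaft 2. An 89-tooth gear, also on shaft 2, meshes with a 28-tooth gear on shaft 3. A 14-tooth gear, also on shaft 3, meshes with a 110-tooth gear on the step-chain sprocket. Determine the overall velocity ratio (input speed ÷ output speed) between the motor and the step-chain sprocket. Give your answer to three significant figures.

Each stage contributes driven/driver: gear mesh 84/39 = 2.1538, gear mesh 28/89 = 0.31461, gear mesh 110/14 = 7.8571.
Overall: 2.1538 × 0.31461 × 7.8571 = 5.3241.

5.32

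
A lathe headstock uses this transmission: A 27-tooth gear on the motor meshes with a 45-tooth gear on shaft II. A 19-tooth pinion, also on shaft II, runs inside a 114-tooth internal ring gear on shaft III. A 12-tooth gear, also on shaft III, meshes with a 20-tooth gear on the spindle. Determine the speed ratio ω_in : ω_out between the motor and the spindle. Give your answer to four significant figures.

16.67

Each stage contributes driven/driver: gear mesh 45/27 = 1.6667, internal gear 114/19 = 6, gear mesh 20/12 = 1.6667.
Overall: 1.6667 × 6 × 1.6667 = 16.667.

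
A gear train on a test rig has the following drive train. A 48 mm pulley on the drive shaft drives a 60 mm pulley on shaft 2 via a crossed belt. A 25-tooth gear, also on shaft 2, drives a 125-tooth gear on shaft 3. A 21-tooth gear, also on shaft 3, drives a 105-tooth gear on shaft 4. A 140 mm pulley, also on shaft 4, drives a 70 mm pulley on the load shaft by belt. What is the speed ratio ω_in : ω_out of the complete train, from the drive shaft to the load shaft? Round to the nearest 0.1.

15.6

Each stage contributes driven/driver: belt 60/48 = 1.25, gear mesh 125/25 = 5, gear mesh 105/21 = 5, belt 70/140 = 0.5.
Overall: 1.25 × 5 × 5 × 0.5 = 15.625.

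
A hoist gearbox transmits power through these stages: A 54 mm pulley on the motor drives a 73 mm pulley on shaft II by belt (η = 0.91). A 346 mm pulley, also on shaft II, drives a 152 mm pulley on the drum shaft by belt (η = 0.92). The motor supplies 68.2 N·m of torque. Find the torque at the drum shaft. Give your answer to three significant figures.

33.9 N·m

After the belt (73/54): 68.2 × 1.3519 × 0.91 = 83.899 N·m
After the belt (152/346): 83.899 × 0.43931 × 0.92 = 33.909 N·m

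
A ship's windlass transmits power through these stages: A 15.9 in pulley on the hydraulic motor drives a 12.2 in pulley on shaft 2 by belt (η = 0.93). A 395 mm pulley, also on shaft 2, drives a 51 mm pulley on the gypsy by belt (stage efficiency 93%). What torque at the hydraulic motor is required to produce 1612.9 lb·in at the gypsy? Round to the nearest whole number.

Overall ratio R = 0.7673 × 0.12911 = 0.099069; overall efficiency η = 0.93 × 0.93 = 0.8649.
Input torque = output torque / (R × η) = 1612.9 / (0.099069 × 0.8649) = 18824 lb·in.

18824 lb·in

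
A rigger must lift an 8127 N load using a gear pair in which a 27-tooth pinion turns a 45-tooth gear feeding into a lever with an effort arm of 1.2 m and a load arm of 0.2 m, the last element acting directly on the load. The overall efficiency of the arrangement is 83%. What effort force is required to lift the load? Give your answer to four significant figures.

Gear pair MA = 45/27 = 1.6667.
Lever MA = effort arm / load arm = 1.2/0.2 = 6.
Combined ideal MA = 1.6667 × 6 = 10.
Actual MA = 10 × 0.83 = 8.3.
Effort = load / actual MA = 8127 / 8.3 = 979.16 N.

979.2 N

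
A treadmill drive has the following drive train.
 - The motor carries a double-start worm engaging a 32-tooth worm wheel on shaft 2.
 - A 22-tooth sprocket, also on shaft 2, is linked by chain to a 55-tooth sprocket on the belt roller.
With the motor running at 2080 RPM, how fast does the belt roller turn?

52 RPM

worm 32/2 = 16 → 2080/16 = 130 RPM
chain 55/22 = 2.5 → 130/2.5 = 52 RPM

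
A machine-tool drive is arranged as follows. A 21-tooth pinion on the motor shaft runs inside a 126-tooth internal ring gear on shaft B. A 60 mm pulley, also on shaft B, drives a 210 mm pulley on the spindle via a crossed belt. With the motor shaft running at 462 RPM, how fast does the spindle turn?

internal gear 126/21 = 6 → 462/6 = 77 RPM
belt 210/60 = 3.5 → 77/3.5 = 22 RPM

22 RPM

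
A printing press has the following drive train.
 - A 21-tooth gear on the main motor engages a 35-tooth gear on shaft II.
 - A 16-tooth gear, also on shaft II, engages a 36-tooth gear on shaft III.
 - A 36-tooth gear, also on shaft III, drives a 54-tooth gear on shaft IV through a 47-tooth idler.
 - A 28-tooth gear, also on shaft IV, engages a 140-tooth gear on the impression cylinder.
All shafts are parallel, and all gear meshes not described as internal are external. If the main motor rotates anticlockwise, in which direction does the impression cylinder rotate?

clockwise

the main motor → shaft II: external mesh, 1 reversal → CW.
shaft II → shaft III: external mesh, 1 reversal → CCW.
shaft III → shaft IV: driver → idler → driven is 2 external meshes, 2 reversals → CCW.
shaft IV → the impression cylinder: external mesh, 1 reversal → CW.
5 reversals in total — an odd number — so the impression cylinder turns opposite to the main motor.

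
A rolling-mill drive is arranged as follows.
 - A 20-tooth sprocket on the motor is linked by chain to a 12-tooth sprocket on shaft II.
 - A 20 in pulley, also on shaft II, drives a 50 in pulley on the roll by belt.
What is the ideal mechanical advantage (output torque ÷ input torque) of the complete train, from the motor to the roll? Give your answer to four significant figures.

1.500

Each stage contributes driven/driver: chain 12/20 = 0.6, belt 50/20 = 2.5.
Overall: 0.6 × 2.5 = 1.5.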